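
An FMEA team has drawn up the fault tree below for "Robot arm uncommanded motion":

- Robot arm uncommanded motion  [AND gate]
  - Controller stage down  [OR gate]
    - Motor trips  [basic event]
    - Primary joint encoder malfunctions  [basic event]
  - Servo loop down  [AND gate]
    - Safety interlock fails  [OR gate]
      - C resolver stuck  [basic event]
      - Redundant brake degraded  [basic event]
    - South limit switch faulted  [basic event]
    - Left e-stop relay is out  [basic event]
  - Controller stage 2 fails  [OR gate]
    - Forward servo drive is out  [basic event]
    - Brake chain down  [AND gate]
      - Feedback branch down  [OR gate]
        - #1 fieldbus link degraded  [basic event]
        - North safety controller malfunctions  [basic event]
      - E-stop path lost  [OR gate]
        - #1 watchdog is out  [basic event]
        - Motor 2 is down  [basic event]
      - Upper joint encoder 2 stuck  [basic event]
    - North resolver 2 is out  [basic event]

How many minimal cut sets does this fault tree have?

24

Controller stage down [OR]: union of children's cut sets → 2 cut set(s).
Safety interlock fails [OR]: union of children's cut sets → 2 cut set(s).
Servo loop down [AND]: one cut set from each child combined → 2 × 1 × 1 = 2 cut set(s).
Feedback branch down [OR]: union of children's cut sets → 2 cut set(s).
E-stop path lost [OR]: union of children's cut sets → 2 cut set(s).
Brake chain down [AND]: one cut set from each child combined → 2 × 2 × 1 = 4 cut set(s).
Controller stage 2 fails [OR]: union of children's cut sets → 6 cut set(s).
Robot arm uncommanded motion [AND]: one cut set from each child combined → 2 × 2 × 6 = 24 cut set(s).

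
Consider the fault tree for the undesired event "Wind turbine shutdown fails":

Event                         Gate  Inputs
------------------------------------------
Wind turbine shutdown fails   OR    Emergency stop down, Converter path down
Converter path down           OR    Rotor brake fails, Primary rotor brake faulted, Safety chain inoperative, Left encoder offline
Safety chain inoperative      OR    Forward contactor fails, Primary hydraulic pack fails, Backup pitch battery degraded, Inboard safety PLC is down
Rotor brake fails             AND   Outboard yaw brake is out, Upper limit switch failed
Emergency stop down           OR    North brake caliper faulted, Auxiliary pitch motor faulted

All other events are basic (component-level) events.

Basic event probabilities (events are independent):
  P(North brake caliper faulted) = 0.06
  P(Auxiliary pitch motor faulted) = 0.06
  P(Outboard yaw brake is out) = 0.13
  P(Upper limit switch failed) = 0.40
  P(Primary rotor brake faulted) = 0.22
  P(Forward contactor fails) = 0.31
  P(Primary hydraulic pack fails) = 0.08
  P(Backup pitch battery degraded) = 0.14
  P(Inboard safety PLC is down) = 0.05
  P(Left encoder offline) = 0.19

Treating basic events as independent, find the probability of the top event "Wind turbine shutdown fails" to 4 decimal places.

P(Emergency stop down) [OR] = 1 − (1−0.06) × (1−0.06) = 0.116400
P(Rotor brake fails) [AND] = 0.13 × 0.40 = 0.052000
P(Safety chain inoperative) [OR] = 1 − (1−0.31) × (1−0.08) × (1−0.14) × (1−0.05) = 0.481368
P(Converter path down) [OR] = 1 − (1−0.052000) × (1−0.22) × (1−0.481368) × (1−0.19) = 0.689367
P(Wind turbine shutdown fails) [OR] = 1 − (1−0.116400) × (1−0.689367) = 0.725525
Rounded to 4 decimal places: P(Wind turbine shutdown fails) ≈ 0.7255.

0.7255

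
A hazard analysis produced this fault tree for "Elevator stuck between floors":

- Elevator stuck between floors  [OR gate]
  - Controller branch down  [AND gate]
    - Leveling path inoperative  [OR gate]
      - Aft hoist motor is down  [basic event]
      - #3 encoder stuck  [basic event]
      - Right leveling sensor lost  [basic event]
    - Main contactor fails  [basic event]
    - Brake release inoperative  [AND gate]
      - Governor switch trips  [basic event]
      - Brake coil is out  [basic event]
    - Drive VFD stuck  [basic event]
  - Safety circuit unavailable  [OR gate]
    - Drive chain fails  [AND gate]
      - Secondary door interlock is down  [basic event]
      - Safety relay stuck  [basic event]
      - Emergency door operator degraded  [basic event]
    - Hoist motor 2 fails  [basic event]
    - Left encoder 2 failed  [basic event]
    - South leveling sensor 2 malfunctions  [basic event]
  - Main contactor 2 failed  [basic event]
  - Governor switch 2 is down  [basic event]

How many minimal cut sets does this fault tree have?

Leveling path inoperative [OR]: union of children's cut sets → 3 cut set(s).
Brake release inoperative [AND]: one cut set from each child combined → 1 × 1 = 1 cut set(s).
Controller branch down [AND]: one cut set from each child combined → 3 × 1 × 1 × 1 = 3 cut set(s).
Drive chain fails [AND]: one cut set from each child combined → 1 × 1 × 1 = 1 cut set(s).
Safety circuit unavailable [OR]: union of children's cut sets → 4 cut set(s).
Elevator stuck between floors [OR]: union of children's cut sets → 9 cut set(s).
Minimal cut sets: {Aft hoist motor is down, Brake coil is out, Drive VFD stuck, Governor switch trips, Main contactor fails}; {#3 encoder stuck, Brake coil is out, Drive VFD stuck, Governor switch trips, Main contactor fails}; {Brake coil is out, Drive VFD stuck, Governor switch trips, Main contactor fails, Right leveling sensor lost}; {Emergency door operator degraded, Safety relay stuck, Secondary door interlock is down}; {Hoist motor 2 fails}; {Left encoder 2 failed}; {South leveling sensor 2 malfunctions}; {Main contactor 2 failed}; {Governor switch 2 is down}.

9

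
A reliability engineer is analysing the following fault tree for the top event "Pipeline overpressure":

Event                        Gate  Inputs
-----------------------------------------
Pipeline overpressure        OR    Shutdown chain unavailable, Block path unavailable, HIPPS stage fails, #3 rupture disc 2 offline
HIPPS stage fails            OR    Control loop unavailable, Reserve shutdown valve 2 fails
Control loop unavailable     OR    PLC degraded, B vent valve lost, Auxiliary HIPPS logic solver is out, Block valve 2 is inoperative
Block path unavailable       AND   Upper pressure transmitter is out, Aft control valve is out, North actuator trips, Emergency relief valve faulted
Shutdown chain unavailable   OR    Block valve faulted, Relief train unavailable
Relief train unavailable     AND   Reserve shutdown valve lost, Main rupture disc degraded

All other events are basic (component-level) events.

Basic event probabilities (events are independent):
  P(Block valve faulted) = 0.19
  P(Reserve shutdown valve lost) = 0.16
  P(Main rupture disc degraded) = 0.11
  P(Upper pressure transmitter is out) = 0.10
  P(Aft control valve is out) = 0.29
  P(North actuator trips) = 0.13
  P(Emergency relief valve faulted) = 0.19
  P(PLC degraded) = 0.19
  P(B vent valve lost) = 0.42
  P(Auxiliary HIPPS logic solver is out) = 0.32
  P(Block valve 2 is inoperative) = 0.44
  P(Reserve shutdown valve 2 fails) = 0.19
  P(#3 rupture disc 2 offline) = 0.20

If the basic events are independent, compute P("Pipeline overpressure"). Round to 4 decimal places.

0.9078

P(Relief train unavailable) [AND] = 0.16 × 0.11 = 0.017600
P(Shutdown chain unavailable) [OR] = 1 − (1−0.19) × (1−0.017600) = 0.204256
P(Block path unavailable) [AND] = 0.10 × 0.29 × 0.13 × 0.19 = 0.000716
P(Control loop unavailable) [OR] = 1 − (1−0.19) × (1−0.42) × (1−0.32) × (1−0.44) = 0.821100
P(HIPPS stage fails) [OR] = 1 − (1−0.821100) × (1−0.19) = 0.855091
P(Pipeline overpressure) [OR] = 1 − (1−0.204256) × (1−0.000716) × (1−0.855091) × (1−0.20) = 0.907818
Rounded to 4 decimal places: P(Pipeline overpressure) ≈ 0.9078.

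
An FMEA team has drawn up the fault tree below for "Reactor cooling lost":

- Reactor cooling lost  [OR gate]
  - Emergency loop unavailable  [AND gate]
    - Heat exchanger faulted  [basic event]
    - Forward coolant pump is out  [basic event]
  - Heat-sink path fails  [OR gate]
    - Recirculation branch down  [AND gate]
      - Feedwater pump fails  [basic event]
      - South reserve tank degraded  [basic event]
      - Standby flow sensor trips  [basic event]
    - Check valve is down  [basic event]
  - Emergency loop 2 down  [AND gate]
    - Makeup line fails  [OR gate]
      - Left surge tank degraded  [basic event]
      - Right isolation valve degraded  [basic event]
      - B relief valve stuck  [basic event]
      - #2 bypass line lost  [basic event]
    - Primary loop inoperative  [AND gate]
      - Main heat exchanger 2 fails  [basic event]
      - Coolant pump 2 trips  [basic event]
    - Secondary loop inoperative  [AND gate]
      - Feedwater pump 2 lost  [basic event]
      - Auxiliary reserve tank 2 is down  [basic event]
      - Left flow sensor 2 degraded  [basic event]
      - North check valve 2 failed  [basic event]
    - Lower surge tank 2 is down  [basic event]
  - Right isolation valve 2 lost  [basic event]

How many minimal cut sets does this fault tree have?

8

Emergency loop unavailable [AND]: one cut set from each child combined → 1 × 1 = 1 cut set(s).
Recirculation branch down [AND]: one cut set from each child combined → 1 × 1 × 1 = 1 cut set(s).
Heat-sink path fails [OR]: union of children's cut sets → 2 cut set(s).
Makeup line fails [OR]: union of children's cut sets → 4 cut set(s).
Primary loop inoperative [AND]: one cut set from each child combined → 1 × 1 = 1 cut set(s).
Secondary loop inoperative [AND]: one cut set from each child combined → 1 × 1 × 1 × 1 = 1 cut set(s).
Emergency loop 2 down [AND]: one cut set from each child combined → 4 × 1 × 1 × 1 = 4 cut set(s).
Reactor cooling lost [OR]: union of children's cut sets → 8 cut set(s).
Minimal cut sets: {Forward coolant pump is out, Heat exchanger faulted}; {Feedwater pump fails, South reserve tank degraded, Standby flow sensor trips}; {Check valve is down}; {Auxiliary reserve tank 2 is down, Coolant pump 2 trips, Feedwater pump 2 lost, Left flow sensor 2 degraded, Left surge tank degraded, Lower surge tank 2 is down, Main heat exchanger 2 fails, North check valve 2 failed}; {Auxiliary reserve tank 2 is down, Coolant pump 2 trips, Feedwater pump 2 lost, Left flow sensor 2 degraded, Lower surge tank 2 is down, Main heat exchanger 2 fails, North check valve 2 failed, Right isolation valve degraded}; {Auxiliary reserve tank 2 is down, B relief valve stuck, Coolant pump 2 trips, Feedwater pump 2 lost, Left flow sensor 2 degraded, Lower surge tank 2 is down, Main heat exchanger 2 fails, North check valve 2 failed}; {#2 bypass line lost, Auxiliary reserve tank 2 is down, Coolant pump 2 trips, Feedwater pump 2 lost, Left flow sensor 2 degraded, Lower surge tank 2 is down, Main heat exchanger 2 fails, North check valve 2 failed}; {Right isolation valve 2 lost}.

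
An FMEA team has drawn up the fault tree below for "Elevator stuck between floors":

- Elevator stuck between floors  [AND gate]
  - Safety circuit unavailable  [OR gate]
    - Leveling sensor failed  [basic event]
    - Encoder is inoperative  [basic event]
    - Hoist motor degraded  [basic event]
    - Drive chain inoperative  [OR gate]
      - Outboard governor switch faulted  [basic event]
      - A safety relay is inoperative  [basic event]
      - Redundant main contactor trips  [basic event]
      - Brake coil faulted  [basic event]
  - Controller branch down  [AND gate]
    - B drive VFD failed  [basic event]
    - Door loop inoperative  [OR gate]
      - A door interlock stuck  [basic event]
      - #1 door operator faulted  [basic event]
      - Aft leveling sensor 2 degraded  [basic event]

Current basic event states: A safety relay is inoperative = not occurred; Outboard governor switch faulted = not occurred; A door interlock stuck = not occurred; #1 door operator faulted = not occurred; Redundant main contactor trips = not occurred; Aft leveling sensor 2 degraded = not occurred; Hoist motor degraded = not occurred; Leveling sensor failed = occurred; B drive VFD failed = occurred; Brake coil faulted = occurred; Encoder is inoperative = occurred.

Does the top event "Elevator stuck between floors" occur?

No

Drive chain inoperative [OR]: Outboard governor switch faulted=not, A safety relay is inoperative=not, Redundant main contactor trips=not, Brake coil faulted=occurs → at least one input occurs → occurs.
Safety circuit unavailable [OR]: Leveling sensor failed=occurs, Encoder is inoperative=occurs, Hoist motor degraded=not, Drive chain inoperative=occurs → at least one input occurs → occurs.
Door loop inoperative [OR]: A door interlock stuck=not, #1 door operator faulted=not, Aft leveling sensor 2 degraded=not → no input occurs → does not occur.
Controller branch down [AND]: B drive VFD failed=occurs, Door loop inoperative=not → not all inputs occur → does not occur.
Elevator stuck between floors [AND]: Safety circuit unavailable=occurs, Controller branch down=not → not all inputs occur → does not occur.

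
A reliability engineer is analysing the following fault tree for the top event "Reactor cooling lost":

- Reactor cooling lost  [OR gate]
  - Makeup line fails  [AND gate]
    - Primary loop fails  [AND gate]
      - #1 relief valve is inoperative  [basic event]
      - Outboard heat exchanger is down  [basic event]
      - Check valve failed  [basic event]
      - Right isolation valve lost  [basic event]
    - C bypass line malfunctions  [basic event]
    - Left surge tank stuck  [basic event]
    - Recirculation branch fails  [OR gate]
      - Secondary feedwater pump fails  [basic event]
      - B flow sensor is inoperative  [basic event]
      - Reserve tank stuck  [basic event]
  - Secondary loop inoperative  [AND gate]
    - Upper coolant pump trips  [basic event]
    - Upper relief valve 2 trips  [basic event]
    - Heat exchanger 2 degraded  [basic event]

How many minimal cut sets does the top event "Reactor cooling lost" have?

4

Primary loop fails [AND]: one cut set from each child combined → 1 × 1 × 1 × 1 = 1 cut set(s).
Recirculation branch fails [OR]: union of children's cut sets → 3 cut set(s).
Makeup line fails [AND]: one cut set from each child combined → 1 × 1 × 1 × 3 = 3 cut set(s).
Secondary loop inoperative [AND]: one cut set from each child combined → 1 × 1 × 1 = 1 cut set(s).
Reactor cooling lost [OR]: union of children's cut sets → 4 cut set(s).
Minimal cut sets: {#1 relief valve is inoperative, C bypass line malfunctions, Check valve failed, Left surge tank stuck, Outboard heat exchanger is down, Right isolation valve lost, Secondary feedwater pump fails}; {#1 relief valve is inoperative, B flow sensor is inoperative, C bypass line malfunctions, Check valve failed, Left surge tank stuck, Outboard heat exchanger is down, Right isolation valve lost}; {#1 relief valve is inoperative, C bypass line malfunctions, Check valve failed, Left surge tank stuck, Outboard heat exchanger is down, Reserve tank stuck, Right isolation valve lost}; {Heat exchanger 2 degraded, Upper coolant pump trips, Upper relief valve 2 trips}.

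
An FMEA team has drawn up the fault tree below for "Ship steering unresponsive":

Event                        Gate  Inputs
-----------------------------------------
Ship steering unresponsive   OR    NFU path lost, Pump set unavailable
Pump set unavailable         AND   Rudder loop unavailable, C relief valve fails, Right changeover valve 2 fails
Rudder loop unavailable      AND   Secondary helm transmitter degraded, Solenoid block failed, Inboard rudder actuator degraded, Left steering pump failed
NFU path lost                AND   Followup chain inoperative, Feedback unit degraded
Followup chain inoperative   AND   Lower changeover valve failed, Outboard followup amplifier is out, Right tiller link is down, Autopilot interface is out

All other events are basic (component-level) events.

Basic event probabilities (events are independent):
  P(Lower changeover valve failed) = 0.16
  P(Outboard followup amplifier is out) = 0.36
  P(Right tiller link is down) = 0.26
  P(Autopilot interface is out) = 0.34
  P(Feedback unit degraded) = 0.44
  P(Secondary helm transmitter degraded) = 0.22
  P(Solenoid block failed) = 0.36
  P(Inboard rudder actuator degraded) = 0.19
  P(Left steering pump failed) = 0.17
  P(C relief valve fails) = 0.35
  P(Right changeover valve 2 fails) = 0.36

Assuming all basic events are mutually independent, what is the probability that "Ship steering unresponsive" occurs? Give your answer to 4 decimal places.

0.0026

P(Followup chain inoperative) [AND] = 0.16 × 0.36 × 0.26 × 0.34 = 0.005092
P(NFU path lost) [AND] = 0.005092 × 0.44 = 0.002240
P(Rudder loop unavailable) [AND] = 0.22 × 0.36 × 0.19 × 0.17 = 0.002558
P(Pump set unavailable) [AND] = 0.002558 × 0.35 × 0.36 = 0.000322
P(Ship steering unresponsive) [OR] = 1 − (1−0.002240) × (1−0.000322) = 0.002561
Rounded to 4 decimal places: P(Ship steering unresponsive) ≈ 0.0026.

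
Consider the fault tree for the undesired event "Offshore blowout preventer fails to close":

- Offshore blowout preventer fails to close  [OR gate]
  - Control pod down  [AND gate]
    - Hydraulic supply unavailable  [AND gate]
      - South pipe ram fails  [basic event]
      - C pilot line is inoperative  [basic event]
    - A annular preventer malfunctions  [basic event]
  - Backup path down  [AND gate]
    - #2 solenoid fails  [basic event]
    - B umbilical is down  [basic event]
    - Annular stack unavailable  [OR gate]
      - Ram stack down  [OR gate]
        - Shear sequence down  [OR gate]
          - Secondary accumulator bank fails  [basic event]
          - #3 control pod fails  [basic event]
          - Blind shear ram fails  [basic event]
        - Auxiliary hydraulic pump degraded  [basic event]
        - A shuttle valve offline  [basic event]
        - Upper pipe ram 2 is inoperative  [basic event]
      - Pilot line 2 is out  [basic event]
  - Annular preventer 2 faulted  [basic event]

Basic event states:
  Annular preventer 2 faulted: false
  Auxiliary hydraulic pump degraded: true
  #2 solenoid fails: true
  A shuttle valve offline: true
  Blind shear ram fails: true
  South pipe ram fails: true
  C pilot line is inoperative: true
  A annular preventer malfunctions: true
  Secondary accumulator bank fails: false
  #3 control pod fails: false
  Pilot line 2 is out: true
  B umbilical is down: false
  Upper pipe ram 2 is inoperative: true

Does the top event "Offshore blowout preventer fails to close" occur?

Hydraulic supply unavailable [AND]: South pipe ram fails=occurs, C pilot line is inoperative=occurs → all inputs occur → occurs.
Control pod down [AND]: Hydraulic supply unavailable=occurs, A annular preventer malfunctions=occurs → all inputs occur → occurs.
Shear sequence down [OR]: Secondary accumulator bank fails=not, #3 control pod fails=not, Blind shear ram fails=occurs → at least one input occurs → occurs.
Ram stack down [OR]: Shear sequence down=occurs, Auxiliary hydraulic pump degraded=occurs, A shuttle valve offline=occurs, Upper pipe ram 2 is inoperative=occurs → at least one input occurs → occurs.
Annular stack unavailable [OR]: Ram stack down=occurs, Pilot line 2 is out=occurs → at least one input occurs → occurs.
Backup path down [AND]: #2 solenoid fails=occurs, B umbilical is down=not, Annular stack unavailable=occurs → not all inputs occur → does not occur.
Offshore blowout preventer fails to close [OR]: Control pod down=occurs, Backup path down=not, Annular preventer 2 faulted=not → at least one input occurs → occurs.

Yes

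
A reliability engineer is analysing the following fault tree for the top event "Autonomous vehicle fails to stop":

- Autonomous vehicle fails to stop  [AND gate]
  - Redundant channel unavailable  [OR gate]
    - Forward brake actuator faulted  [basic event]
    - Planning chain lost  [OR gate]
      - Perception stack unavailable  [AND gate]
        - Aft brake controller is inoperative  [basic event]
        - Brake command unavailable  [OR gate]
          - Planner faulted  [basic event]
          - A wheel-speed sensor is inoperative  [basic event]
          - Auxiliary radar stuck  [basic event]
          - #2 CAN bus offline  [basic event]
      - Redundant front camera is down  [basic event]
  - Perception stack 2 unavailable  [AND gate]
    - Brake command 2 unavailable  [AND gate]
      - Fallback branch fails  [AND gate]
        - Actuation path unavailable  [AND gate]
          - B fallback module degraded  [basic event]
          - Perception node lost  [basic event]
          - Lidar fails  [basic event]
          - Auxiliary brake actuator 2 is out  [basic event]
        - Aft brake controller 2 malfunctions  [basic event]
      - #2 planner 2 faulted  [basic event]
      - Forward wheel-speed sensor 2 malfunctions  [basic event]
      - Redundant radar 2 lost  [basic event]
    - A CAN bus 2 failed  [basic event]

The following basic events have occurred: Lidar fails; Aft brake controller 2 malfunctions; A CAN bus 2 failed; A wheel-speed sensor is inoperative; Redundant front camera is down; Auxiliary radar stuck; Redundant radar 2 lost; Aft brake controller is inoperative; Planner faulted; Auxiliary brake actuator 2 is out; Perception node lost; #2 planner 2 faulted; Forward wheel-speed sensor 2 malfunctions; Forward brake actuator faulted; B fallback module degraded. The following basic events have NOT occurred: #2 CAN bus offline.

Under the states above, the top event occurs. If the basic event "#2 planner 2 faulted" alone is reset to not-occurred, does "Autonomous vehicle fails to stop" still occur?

Counterfactual: set "#2 planner 2 faulted" to not occurred.
Brake command unavailable [OR]: Planner faulted=occurs, A wheel-speed sensor is inoperative=occurs, Auxiliary radar stuck=occurs, #2 CAN bus offline=not → at least one input occurs → occurs.
Perception stack unavailable [AND]: Aft brake controller is inoperative=occurs, Brake command unavailable=occurs → all inputs occur → occurs.
Planning chain lost [OR]: Perception stack unavailable=occurs, Redundant front camera is down=occurs → at least one input occurs → occurs.
Redundant channel unavailable [OR]: Forward brake actuator faulted=occurs, Planning chain lost=occurs → at least one input occurs → occurs.
Actuation path unavailable [AND]: B fallback module degraded=occurs, Perception node lost=occurs, Lidar fails=occurs, Auxiliary brake actuator 2 is out=occurs → all inputs occur → occurs.
Fallback branch fails [AND]: Actuation path unavailable=occurs, Aft brake controller 2 malfunctions=occurs → all inputs occur → occurs.
Brake command 2 unavailable [AND]: Fallback branch fails=occurs, #2 planner 2 faulted=not, Forward wheel-speed sensor 2 malfunctions=occurs, Redundant radar 2 lost=occurs → not all inputs occur → does not occur.
Perception stack 2 unavailable [AND]: Brake command 2 unavailable=not, A CAN bus 2 failed=occurs → not all inputs occur → does not occur.
Autonomous vehicle fails to stop [AND]: Redundant channel unavailable=occurs, Perception stack 2 unavailable=not → not all inputs occur → does not occur.

No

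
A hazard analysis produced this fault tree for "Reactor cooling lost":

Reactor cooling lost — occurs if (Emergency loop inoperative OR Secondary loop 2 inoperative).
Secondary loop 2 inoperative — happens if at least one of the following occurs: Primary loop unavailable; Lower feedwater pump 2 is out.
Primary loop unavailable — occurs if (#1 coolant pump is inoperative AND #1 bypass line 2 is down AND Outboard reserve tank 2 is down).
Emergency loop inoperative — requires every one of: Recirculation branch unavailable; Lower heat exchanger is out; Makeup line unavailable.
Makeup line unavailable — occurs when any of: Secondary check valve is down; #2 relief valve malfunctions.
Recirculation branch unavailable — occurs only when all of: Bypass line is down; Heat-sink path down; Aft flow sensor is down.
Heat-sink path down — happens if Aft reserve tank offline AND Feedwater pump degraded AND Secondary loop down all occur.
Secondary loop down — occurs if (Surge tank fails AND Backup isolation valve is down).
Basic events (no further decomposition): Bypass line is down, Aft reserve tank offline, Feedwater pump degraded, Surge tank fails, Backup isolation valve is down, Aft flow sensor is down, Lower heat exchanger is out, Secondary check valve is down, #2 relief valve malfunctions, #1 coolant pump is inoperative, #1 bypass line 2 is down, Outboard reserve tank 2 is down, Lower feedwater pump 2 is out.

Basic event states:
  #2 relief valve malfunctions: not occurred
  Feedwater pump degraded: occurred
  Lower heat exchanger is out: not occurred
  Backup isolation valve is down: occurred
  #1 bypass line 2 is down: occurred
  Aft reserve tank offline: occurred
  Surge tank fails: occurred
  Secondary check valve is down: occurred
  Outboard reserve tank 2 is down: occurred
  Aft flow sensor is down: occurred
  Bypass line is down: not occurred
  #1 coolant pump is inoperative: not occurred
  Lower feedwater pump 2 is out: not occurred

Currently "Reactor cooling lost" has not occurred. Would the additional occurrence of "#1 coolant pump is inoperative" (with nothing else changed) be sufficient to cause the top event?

Yes

Counterfactual: set "#1 coolant pump is inoperative" to occurred.
Secondary loop down [AND]: Surge tank fails=occurs, Backup isolation valve is down=occurs → all inputs occur → occurs.
Heat-sink path down [AND]: Aft reserve tank offline=occurs, Feedwater pump degraded=occurs, Secondary loop down=occurs → all inputs occur → occurs.
Recirculation branch unavailable [AND]: Bypass line is down=not, Heat-sink path down=occurs, Aft flow sensor is down=occurs → not all inputs occur → does not occur.
Makeup line unavailable [OR]: Secondary check valve is down=occurs, #2 relief valve malfunctions=not → at least one input occurs → occurs.
Emergency loop inoperative [AND]: Recirculation branch unavailable=not, Lower heat exchanger is out=not, Makeup line unavailable=occurs → not all inputs occur → does not occur.
Primary loop unavailable [AND]: #1 coolant pump is inoperative=occurs, #1 bypass line 2 is down=occurs, Outboard reserve tank 2 is down=occurs → all inputs occur → occurs.
Secondary loop 2 inoperative [OR]: Primary loop unavailable=occurs, Lower feedwater pump 2 is out=not → at least one input occurs → occurs.
Reactor cooling lost [OR]: Emergency loop inoperative=not, Secondary loop 2 inoperative=occurs → at least one input occurs → occurs.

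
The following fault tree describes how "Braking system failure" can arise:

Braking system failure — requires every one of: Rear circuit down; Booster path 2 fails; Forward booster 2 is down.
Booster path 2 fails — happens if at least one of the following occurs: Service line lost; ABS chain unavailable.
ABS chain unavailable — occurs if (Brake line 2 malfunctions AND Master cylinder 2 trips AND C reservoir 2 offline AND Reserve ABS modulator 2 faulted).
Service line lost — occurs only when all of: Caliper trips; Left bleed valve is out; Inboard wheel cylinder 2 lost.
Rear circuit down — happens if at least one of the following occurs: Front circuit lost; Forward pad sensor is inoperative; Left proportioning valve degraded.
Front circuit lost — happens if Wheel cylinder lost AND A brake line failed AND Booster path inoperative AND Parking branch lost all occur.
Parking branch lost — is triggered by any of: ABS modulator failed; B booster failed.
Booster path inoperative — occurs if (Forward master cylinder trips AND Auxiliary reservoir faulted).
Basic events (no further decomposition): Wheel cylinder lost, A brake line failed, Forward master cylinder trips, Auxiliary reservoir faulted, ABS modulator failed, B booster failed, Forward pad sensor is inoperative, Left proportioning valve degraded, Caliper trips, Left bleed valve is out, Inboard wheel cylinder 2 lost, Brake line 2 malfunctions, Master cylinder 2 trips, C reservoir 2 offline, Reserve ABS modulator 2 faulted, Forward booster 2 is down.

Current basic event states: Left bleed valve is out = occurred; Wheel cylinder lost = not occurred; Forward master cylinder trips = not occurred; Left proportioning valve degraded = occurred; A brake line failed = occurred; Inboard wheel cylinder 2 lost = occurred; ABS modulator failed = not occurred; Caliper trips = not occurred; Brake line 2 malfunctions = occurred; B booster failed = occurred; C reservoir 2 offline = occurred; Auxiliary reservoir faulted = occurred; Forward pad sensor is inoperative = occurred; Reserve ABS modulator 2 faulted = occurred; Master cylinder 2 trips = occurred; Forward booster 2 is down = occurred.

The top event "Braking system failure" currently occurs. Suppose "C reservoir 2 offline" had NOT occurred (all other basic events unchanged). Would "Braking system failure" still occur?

Counterfactual: set "C reservoir 2 offline" to not occurred.
Booster path inoperative [AND]: Forward master cylinder trips=not, Auxiliary reservoir faulted=occurs → not all inputs occur → does not occur.
Parking branch lost [OR]: ABS modulator failed=not, B booster failed=occurs → at least one input occurs → occurs.
Front circuit lost [AND]: Wheel cylinder lost=not, A brake line failed=occurs, Booster path inoperative=not, Parking branch lost=occurs → not all inputs occur → does not occur.
Rear circuit down [OR]: Front circuit lost=not, Forward pad sensor is inoperative=occurs, Left proportioning valve degraded=occurs → at least one input occurs → occurs.
Service line lost [AND]: Caliper trips=not, Left bleed valve is out=occurs, Inboard wheel cylinder 2 lost=occurs → not all inputs occur → does not occur.
ABS chain unavailable [AND]: Brake line 2 malfunctions=occurs, Master cylinder 2 trips=occurs, C reservoir 2 offline=not, Reserve ABS modulator 2 faulted=occurs → not all inputs occur → does not occur.
Booster path 2 fails [OR]: Service line lost=not, ABS chain unavailable=not → no input occurs → does not occur.
Braking system failure [AND]: Rear circuit down=occurs, Booster path 2 fails=not, Forward booster 2 is down=occurs → not all inputs occur → does not occur.

No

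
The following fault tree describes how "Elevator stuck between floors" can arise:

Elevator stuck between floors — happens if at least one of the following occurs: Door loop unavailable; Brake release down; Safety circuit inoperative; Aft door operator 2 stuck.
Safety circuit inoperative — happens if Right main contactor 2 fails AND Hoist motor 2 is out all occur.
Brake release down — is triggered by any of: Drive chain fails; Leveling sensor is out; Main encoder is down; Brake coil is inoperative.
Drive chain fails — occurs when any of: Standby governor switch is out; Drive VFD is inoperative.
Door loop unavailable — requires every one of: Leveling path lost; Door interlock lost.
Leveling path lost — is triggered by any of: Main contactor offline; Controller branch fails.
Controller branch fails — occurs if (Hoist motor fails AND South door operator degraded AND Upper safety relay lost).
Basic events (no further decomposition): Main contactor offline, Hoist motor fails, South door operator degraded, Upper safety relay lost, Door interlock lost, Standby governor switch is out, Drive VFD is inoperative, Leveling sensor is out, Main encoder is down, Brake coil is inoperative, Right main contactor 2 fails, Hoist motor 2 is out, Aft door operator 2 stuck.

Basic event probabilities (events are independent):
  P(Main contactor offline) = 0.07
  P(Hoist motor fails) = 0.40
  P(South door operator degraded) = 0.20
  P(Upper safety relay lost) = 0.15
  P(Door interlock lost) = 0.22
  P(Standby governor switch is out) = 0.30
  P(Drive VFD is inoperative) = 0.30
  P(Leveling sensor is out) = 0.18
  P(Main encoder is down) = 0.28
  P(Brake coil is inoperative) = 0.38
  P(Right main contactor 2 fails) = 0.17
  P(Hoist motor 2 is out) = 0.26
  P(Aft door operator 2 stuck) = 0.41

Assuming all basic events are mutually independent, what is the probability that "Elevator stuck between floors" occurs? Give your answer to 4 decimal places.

P(Controller branch fails) [AND] = 0.40 × 0.20 × 0.15 = 0.012000
P(Leveling path lost) [OR] = 1 − (1−0.07) × (1−0.012000) = 0.081160
P(Door loop unavailable) [AND] = 0.081160 × 0.22 = 0.017855
P(Drive chain fails) [OR] = 1 − (1−0.30) × (1−0.30) = 0.510000
P(Brake release down) [OR] = 1 − (1−0.510000) × (1−0.18) × (1−0.28) × (1−0.38) = 0.820636
P(Safety circuit inoperative) [AND] = 0.17 × 0.26 = 0.044200
P(Elevator stuck between floors) [OR] = 1 − (1−0.017855) × (1−0.820636) × (1−0.044200) × (1−0.41) = 0.900659
Rounded to 4 decimal places: P(Elevator stuck between floors) ≈ 0.9007.

0.9007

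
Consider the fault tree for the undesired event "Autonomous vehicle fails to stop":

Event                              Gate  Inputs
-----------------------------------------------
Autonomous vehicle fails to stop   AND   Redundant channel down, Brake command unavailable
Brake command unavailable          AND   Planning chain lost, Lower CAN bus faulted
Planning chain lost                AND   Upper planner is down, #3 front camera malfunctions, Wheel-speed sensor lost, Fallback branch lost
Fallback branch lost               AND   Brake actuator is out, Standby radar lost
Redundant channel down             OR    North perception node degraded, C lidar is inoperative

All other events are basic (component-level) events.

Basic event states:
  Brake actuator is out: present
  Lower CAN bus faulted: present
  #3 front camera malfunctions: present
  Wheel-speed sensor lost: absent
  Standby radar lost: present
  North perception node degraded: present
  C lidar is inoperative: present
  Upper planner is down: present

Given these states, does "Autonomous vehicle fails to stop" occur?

Redundant channel down [OR]: North perception node degraded=occurs, C lidar is inoperative=occurs → at least one input occurs → occurs.
Fallback branch lost [AND]: Brake actuator is out=occurs, Standby radar lost=occurs → all inputs occur → occurs.
Planning chain lost [AND]: Upper planner is down=occurs, #3 front camera malfunctions=occurs, Wheel-speed sensor lost=not, Fallback branch lost=occurs → not all inputs occur → does not occur.
Brake command unavailable [AND]: Planning chain lost=not, Lower CAN bus faulted=occurs → not all inputs occur → does not occur.
Autonomous vehicle fails to stop [AND]: Redundant channel down=occurs, Brake command unavailable=not → not all inputs occur → does not occur.

No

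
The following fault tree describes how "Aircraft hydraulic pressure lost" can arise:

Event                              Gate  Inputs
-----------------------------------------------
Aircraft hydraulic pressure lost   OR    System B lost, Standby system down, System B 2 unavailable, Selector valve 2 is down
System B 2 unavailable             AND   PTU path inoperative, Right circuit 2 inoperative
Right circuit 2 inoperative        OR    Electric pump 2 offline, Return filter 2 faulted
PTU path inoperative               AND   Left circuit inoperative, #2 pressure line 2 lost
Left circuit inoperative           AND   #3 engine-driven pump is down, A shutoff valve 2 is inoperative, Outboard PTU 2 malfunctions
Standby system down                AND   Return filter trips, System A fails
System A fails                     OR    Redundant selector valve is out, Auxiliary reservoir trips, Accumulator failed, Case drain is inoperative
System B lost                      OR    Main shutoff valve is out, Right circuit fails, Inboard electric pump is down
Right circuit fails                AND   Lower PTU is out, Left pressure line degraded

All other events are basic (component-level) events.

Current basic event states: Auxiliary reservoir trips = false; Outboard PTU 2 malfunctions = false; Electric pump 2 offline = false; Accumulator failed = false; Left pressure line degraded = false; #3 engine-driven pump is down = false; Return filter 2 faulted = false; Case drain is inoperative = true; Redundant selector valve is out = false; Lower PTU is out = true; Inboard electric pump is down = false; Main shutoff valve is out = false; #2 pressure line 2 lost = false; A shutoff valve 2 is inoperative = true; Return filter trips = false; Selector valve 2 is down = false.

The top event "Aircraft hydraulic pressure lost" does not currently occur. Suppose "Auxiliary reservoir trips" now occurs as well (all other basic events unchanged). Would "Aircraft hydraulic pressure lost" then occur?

Counterfactual: set "Auxiliary reservoir trips" to occurred.
Right circuit fails [AND]: Lower PTU is out=occurs, Left pressure line degraded=not → not all inputs occur → does not occur.
System B lost [OR]: Main shutoff valve is out=not, Right circuit fails=not, Inboard electric pump is down=not → no input occurs → does not occur.
System A fails [OR]: Redundant selector valve is out=not, Auxiliary reservoir trips=occurs, Accumulator failed=not, Case drain is inoperative=occurs → at least one input occurs → occurs.
Standby system down [AND]: Return filter trips=not, System A fails=occurs → not all inputs occur → does not occur.
Left circuit inoperative [AND]: #3 engine-driven pump is down=not, A shutoff valve 2 is inoperative=occurs, Outboard PTU 2 malfunctions=not → not all inputs occur → does not occur.
PTU path inoperative [AND]: Left circuit inoperative=not, #2 pressure line 2 lost=not → not all inputs occur → does not occur.
Right circuit 2 inoperative [OR]: Electric pump 2 offline=not, Return filter 2 faulted=not → no input occurs → does not occur.
System B 2 unavailable [AND]: PTU path inoperative=not, Right circuit 2 inoperative=not → not all inputs occur → does not occur.
Aircraft hydraulic pressure lost [OR]: System B lost=not, Standby system down=not, System B 2 unavailable=not, Selector valve 2 is down=not → no input occurs → does not occur.

No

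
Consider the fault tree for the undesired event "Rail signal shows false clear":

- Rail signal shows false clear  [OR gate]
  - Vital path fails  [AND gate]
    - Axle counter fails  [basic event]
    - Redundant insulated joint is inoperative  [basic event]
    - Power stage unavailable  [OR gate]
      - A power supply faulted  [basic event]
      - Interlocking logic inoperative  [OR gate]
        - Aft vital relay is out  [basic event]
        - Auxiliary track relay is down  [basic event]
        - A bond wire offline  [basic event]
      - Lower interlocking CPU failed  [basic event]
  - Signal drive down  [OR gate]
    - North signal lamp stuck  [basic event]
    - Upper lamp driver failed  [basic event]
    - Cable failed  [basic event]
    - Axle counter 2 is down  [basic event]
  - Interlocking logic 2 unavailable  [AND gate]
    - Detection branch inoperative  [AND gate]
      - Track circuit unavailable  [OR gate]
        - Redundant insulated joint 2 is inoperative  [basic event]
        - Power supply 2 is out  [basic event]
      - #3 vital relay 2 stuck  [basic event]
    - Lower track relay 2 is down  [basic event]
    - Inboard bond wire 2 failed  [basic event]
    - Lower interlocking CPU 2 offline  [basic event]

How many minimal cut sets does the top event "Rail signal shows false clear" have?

11

Interlocking logic inoperative [OR]: union of children's cut sets → 3 cut set(s).
Power stage unavailable [OR]: union of children's cut sets → 5 cut set(s).
Vital path fails [AND]: one cut set from each child combined → 1 × 1 × 5 = 5 cut set(s).
Signal drive down [OR]: union of children's cut sets → 4 cut set(s).
Track circuit unavailable [OR]: union of children's cut sets → 2 cut set(s).
Detection branch inoperative [AND]: one cut set from each child combined → 2 × 1 = 2 cut set(s).
Interlocking logic 2 unavailable [AND]: one cut set from each child combined → 2 × 1 × 1 × 1 = 2 cut set(s).
Rail signal shows false clear [OR]: union of children's cut sets → 11 cut set(s).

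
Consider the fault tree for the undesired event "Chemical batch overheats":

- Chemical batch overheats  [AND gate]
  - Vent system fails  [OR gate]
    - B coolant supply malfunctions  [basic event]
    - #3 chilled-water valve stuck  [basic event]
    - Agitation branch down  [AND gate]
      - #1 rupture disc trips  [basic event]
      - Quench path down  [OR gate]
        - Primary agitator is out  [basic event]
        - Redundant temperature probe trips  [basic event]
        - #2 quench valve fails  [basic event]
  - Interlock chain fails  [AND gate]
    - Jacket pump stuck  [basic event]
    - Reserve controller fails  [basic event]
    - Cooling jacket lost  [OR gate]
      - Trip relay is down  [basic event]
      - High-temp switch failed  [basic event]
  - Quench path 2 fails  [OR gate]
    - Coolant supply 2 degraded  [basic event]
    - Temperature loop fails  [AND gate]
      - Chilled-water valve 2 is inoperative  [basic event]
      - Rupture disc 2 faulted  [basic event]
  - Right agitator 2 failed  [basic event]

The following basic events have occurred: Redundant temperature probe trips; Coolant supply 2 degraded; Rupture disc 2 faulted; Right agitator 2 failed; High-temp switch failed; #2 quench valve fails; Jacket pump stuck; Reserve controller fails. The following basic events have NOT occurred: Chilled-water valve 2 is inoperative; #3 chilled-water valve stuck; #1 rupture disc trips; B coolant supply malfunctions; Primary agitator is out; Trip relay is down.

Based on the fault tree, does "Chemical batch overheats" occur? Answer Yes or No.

Quench path down [OR]: Primary agitator is out=not, Redundant temperature probe trips=occurs, #2 quench valve fails=occurs → at least one input occurs → occurs.
Agitation branch down [AND]: #1 rupture disc trips=not, Quench path down=occurs → not all inputs occur → does not occur.
Vent system fails [OR]: B coolant supply malfunctions=not, #3 chilled-water valve stuck=not, Agitation branch down=not → no input occurs → does not occur.
Cooling jacket lost [OR]: Trip relay is down=not, High-temp switch failed=occurs → at least one input occurs → occurs.
Interlock chain fails [AND]: Jacket pump stuck=occurs, Reserve controller fails=occurs, Cooling jacket lost=occurs → all inputs occur → occurs.
Temperature loop fails [AND]: Chilled-water valve 2 is inoperative=not, Rupture disc 2 faulted=occurs → not all inputs occur → does not occur.
Quench path 2 fails [OR]: Coolant supply 2 degraded=occurs, Temperature loop fails=not → at least one input occurs → occurs.
Chemical batch overheats [AND]: Vent system fails=not, Interlock chain fails=occurs, Quench path 2 fails=occurs, Right agitator 2 failed=occurs → not all inputs occur → does not occur.

No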